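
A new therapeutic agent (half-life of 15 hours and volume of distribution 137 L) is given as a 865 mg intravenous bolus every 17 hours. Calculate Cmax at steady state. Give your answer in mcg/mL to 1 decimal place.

11.6 mcg/mL

k = ln2/t½ = ln2/15 ≈ 0.046210 h⁻¹; fraction remaining f = e^(−kτ) = e^(−0.046210×17) ≈ 0.4559.
Accumulation ratio R = 1/(1 − f) ≈ 1/0.5441 ≈ 1.8379.
Each bolus raises the concentration by D/Vd = 865/137 ≈ 6.314 mcg/mL.
Steady-state peak Cmax,ss = C₀·R ≈ 6.314 × 1.8379 ≈ 11.605 mcg/mL.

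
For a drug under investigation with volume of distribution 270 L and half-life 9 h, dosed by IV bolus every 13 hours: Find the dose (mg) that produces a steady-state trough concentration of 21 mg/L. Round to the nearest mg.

9761 mg

τ/t½ = 13/9 ≈ 1.4444, so f = (1/2)^(13/9) ≈ 0.367434.
Cmin,ss = (D/Vd)·f/(1−f), so D = Cmin,ss·Vd·(1−f)/f.
D = 21 × 270 × (1−f)/f ≈ 21 × 270 × 1.72158 ≈ 9761.36 mg.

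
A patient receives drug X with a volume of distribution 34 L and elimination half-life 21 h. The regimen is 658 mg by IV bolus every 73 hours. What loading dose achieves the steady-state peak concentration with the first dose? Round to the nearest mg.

f = (1/2)^(73/21) ≈ 0.089859; accumulation ratio R = 1/(1−f) ≈ 1.09873.
Loading dose to hit Cmax,ss on first dose: D_load = D_maint·R ≈ 658 × 1.09873 ≈ 722.96 mg.

723 mg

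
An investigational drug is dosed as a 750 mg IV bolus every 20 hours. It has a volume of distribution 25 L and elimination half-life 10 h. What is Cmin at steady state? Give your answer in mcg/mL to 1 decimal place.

The dosing interval is 2 half-lives, so f = 2^(−2) = 0.25.
At steady state, R = 1/(1 − 0.25) = 4/3.
Single-dose peak C₀ = D/Vd = 750/25 = 30 mcg/mL.
Steady-state peak Cmax,ss = C₀·R = 30 × 4/3 ≈ 40.000 mcg/mL.
Steady-state trough Cmin,ss = Cmax,ss·f ≈ 40.000 × 0.25 ≈ 10.000 mcg/mL.

10.0 mcg/mL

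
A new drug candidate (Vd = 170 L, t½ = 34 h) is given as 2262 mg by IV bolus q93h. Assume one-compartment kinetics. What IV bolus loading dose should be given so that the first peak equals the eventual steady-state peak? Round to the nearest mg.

2662 mg

f = (1/2)^(93/34) ≈ 0.150174; accumulation ratio R = 1/(1−f) ≈ 1.17671.
Loading dose to hit Cmax,ss on first dose: D_load = D_maint·R ≈ 2262 × 1.17671 ≈ 2661.72 mg.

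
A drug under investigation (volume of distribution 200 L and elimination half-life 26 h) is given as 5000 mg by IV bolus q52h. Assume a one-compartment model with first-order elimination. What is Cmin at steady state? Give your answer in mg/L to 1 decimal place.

8.3 mg/L

τ = 52 h = 2 half-lives, so f = (1/2)^2 = 0.25.
Accumulation ratio R = 1/(1 − f) = 1/0.75 = 4/3.
Single-dose peak C₀ = D/Vd = 5000/200 = 25 mg/L.
Steady-state peak Cmax,ss = C₀·R = 25 × 4/3 ≈ 33.333 mg/L.
Steady-state trough Cmin,ss = Cmax,ss·f ≈ 33.333 × 0.25 ≈ 8.333 mg/L.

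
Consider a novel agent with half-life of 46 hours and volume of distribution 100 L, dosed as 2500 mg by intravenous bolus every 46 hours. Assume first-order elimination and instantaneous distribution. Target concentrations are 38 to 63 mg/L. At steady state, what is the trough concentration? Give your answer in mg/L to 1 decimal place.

25.0 mg/L

τ = 46 h = 1 half-life, so f = (1/2)^1 = 0.5.
Accumulation ratio R = 1/(1 − f) = 1/0.5 = 2/1.
Single-dose peak C₀ = D/Vd = 2500/100 = 25 mg/L.
Steady-state peak Cmax,ss = C₀·R = 25 × 2/1 ≈ 50.000 mg/L.
Steady-state trough Cmin,ss = Cmax,ss·f ≈ 50.000 × 0.5 ≈ 25.000 mg/L.
Trough 25.0 mg/L vs MEC 38 mg/L: subtherapeutic.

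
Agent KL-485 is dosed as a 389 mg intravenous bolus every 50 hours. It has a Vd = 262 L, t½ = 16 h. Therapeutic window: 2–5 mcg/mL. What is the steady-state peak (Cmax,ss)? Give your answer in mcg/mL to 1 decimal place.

1.7 mcg/mL

τ/t½ = 50/16 ≈ 3.125, so fraction remaining f = (1/2)^(50/16) ≈ 0.1146.
Accumulation ratio R = 1/(1 − f) ≈ 1/0.8854 ≈ 1.1294.
Each bolus raises the concentration by D/Vd = 389/262 ≈ 1.485 mcg/mL.
Cmax,ss = C₀/(1 − f) ≈ 1.485/0.8854 ≈ 1.677 mcg/mL.
Peak 1.7 mcg/mL vs MTC 5 mcg/mL: below toxic threshold.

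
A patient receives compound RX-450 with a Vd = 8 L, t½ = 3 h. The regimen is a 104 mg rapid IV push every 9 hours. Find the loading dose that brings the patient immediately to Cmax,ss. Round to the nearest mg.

119 mg

f = (1/2)^(9/3) ≈ 0.125000; accumulation ratio R = 1/(1−f) ≈ 1.14286.
Loading dose to hit Cmax,ss on first dose: D_load = D_maint·R ≈ 104 × 1.14286 ≈ 118.86 mg.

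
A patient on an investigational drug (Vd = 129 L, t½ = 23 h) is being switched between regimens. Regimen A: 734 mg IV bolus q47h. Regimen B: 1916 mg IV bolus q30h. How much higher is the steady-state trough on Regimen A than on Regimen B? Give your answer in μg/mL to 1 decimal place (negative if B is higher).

-8.3 μg/mL

Regimen A: f = (1/2)^(47/23) ≈ 0.2426; Cmin,ss = (734/129)·f/(1−f) ≈ 1.823 μg/mL.
Regimen B: f = (1/2)^(30/23) ≈ 0.4049; Cmin,ss = (1916/129)·f/(1−f) ≈ 10.106 μg/mL.
Difference ≈ 1.823 − 10.106 ≈ -8.283 μg/mL.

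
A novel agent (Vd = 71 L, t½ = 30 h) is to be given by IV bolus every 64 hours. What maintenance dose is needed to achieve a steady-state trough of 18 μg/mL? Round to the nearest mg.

4329 mg

τ/t½ = 64/30 ≈ 2.1333, so f = (1/2)^(64/30) ≈ 0.227931.
Cmin,ss = (D/Vd)·f/(1−f), so D = Cmin,ss·Vd·(1−f)/f.
D = 18 × 71 × (1−f)/f ≈ 18 × 71 × 3.38729 ≈ 4328.96 mg.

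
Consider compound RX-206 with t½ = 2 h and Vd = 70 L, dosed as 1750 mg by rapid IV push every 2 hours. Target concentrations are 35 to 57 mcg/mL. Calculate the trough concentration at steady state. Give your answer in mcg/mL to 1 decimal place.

τ = 2 h = 1 half-life, so f = (1/2)^1 = 0.5.
Accumulation ratio R = 1/(1 − f) = 1/0.5 = 2/1.
Single-dose peak C₀ = D/Vd = 1750/70 = 25 mcg/mL.
Steady-state peak Cmax,ss = C₀·R = 25 × 2/1 ≈ 50.000 mcg/mL.
Steady-state trough Cmin,ss = Cmax,ss·f ≈ 50.000 × 0.5 ≈ 25.000 mcg/mL.
Trough 25.0 mcg/mL vs MEC 35 mcg/mL: subtherapeutic.

25.0 mcg/mL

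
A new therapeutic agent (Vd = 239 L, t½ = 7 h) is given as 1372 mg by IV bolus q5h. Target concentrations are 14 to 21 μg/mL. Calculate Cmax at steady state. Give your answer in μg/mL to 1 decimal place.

τ/t½ = 5/7 ≈ 0.71429, so fraction remaining f = (1/2)^(5/7) ≈ 0.6095.
Accumulation ratio R = 1/(1 − f) ≈ 1/0.3905 ≈ 2.5608.
Each bolus raises the concentration by D/Vd = 1372/239 ≈ 5.741 μg/mL.
Cmax,ss = C₀/(1 − f) ≈ 5.741/0.3905 ≈ 14.702 μg/mL.
Peak 14.7 μg/mL vs MTC 21 μg/mL: below toxic threshold.

14.7 μg/mL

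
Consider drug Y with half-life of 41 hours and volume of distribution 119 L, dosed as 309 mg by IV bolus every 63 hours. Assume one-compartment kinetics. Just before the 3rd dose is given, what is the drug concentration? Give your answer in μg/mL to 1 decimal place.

1.2 μg/mL

f = (1/2)^(τ/t½) = (1/2)^(63/41) ≈ 0.3447.
C₀ = D/Vd = 309/119 ≈ 2.597 μg/mL.
Before the 3rd dose, 2 doses have been given. Superposition: Cmin = C₀·(f + f²).
≈ 2.597 × (0.3447 + 0.1188) ≈ 2.597 × 0.4635 ≈ 1.204 μg/mL.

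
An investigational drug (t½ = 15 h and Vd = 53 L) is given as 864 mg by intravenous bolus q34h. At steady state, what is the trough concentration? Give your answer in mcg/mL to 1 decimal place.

τ/t½ = 34/15 ≈ 2.2667, so fraction remaining f = (1/2)^(34/15) ≈ 0.2078.
Each bolus raises the concentration by D/Vd = 864/53 ≈ 16.302 mcg/mL.
Steady-state trough Cmin,ss = C₀·f/(1−f) ≈ 16.302 × 0.2078/0.7922 ≈ 4.276 mcg/mL.

4.3 mcg/mL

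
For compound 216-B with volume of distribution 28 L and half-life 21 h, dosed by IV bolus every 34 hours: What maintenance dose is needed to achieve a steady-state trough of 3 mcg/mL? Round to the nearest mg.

τ/t½ = 34/21 ≈ 1.619, so f = (1/2)^(34/21) ≈ 0.325550.
Cmin,ss = (D/Vd)·f/(1−f), so D = Cmin,ss·Vd·(1−f)/f.
D = 3 × 28 × (1−f)/f ≈ 3 × 28 × 2.07172 ≈ 174.02 mg.

174 mg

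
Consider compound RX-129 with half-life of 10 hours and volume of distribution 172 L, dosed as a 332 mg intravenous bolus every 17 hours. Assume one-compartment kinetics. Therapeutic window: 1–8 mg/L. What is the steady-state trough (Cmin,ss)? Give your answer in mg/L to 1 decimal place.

0.9 mg/L

Over one 17-h interval, 17/10 ≈ 1.7 half-lives elapse, leaving f ≈ 0.3078 of each dose.
At steady state, accumulation factor R = 1/(1 − e^(−kτ)) ≈ 1.4447.
Single-dose peak C₀ = D/Vd = 332/172 ≈ 1.930 mg/L.
Steady-state peak Cmax,ss = C₀·R ≈ 1.930 × 1.4447 ≈ 2.788 mg/L.
Steady-state trough Cmin,ss = Cmax,ss·f ≈ 2.788 × 0.3078 ≈ 0.858 mg/L.
Trough 0.9 mg/L vs MEC 1 mg/L: subtherapeutic.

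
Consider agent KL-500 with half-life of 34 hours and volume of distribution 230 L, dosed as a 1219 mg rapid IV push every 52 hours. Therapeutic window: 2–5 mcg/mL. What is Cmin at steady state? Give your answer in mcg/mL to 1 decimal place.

τ/t½ = 52/34 ≈ 1.5294, so fraction remaining f = (1/2)^(52/34) ≈ 0.3464.
Accumulation ratio R = 1/(1 − f) ≈ 1/0.6536 ≈ 1.5300.
Each bolus raises the concentration by D/Vd = 1219/230 ≈ 5.300 mcg/mL.
Cmax,ss = C₀/(1 − f) ≈ 5.300/0.6536 ≈ 8.109 mcg/mL.
One interval later, Cmin,ss = Cmax,ss·e^(−kτ) ≈ 8.109 × 0.3464 ≈ 2.809 mcg/mL.
Trough 2.8 mcg/mL vs MEC 2 mcg/mL: adequate.

2.8 mcg/mL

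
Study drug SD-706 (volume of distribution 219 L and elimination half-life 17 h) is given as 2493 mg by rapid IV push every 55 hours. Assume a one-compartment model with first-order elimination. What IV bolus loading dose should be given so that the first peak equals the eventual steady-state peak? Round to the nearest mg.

2789 mg

f = (1/2)^(55/17) ≈ 0.106189; accumulation ratio R = 1/(1−f) ≈ 1.11880.
Loading dose to hit Cmax,ss on first dose: D_load = D_maint·R ≈ 2493 × 1.11880 ≈ 2789.17 mg.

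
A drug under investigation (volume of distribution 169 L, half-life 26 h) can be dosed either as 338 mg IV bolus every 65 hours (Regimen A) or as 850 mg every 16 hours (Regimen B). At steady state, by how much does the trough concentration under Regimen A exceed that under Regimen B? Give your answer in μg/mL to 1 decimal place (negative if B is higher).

-9.0 μg/mL

Regimen A: f = (1/2)^(65/26) ≈ 0.1768; Cmin,ss = (338/169)·f/(1−f) ≈ 0.430 μg/mL.
Regimen B: f = (1/2)^(16/26) ≈ 0.6528; Cmin,ss = (850/169)·f/(1−f) ≈ 9.457 μg/mL.
Difference ≈ 0.430 − 9.457 ≈ -9.027 μg/mL.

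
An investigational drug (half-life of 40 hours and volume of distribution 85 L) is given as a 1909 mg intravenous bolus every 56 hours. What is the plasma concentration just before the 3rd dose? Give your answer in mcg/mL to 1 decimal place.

11.7 mcg/mL

f = (1/2)^(τ/t½) = (1/2)^(56/40) ≈ 0.3789.
C₀ = D/Vd = 1909/85 ≈ 22.459 mcg/mL.
Before the 3rd dose, 2 doses have been given. Superposition: Cmin = C₀·(f + f²).
≈ 22.459 × (0.3789 + 0.1436) ≈ 22.459 × 0.5225 ≈ 11.735 mcg/mL.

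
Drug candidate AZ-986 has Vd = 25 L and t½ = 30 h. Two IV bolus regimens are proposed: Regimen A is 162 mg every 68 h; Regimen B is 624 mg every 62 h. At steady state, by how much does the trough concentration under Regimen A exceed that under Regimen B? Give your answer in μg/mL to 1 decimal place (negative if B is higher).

-6.1 μg/mL

Regimen A: f = (1/2)^(68/30) ≈ 0.2078; Cmin,ss = (162/25)·f/(1−f) ≈ 1.700 μg/mL.
Regimen B: f = (1/2)^(62/30) ≈ 0.2387; Cmin,ss = (624/25)·f/(1−f) ≈ 7.826 μg/mL.
Difference ≈ 1.700 − 7.826 ≈ -6.126 μg/mL.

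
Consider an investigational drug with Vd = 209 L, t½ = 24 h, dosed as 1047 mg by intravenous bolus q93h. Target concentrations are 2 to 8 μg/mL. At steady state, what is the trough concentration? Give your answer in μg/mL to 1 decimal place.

0.4 μg/mL

k = ln2/t½ = ln2/24 ≈ 0.028881 h⁻¹; fraction remaining f = e^(−kτ) = e^(−0.028881×93) ≈ 0.0682.
Each bolus raises the concentration by D/Vd = 1047/209 ≈ 5.010 μg/mL.
Steady-state trough Cmin,ss = C₀·f/(1−f) ≈ 5.010 × 0.0682/0.9318 ≈ 0.367 μg/mL.
Trough 0.4 μg/mL vs MEC 2 μg/mL: subtherapeutic.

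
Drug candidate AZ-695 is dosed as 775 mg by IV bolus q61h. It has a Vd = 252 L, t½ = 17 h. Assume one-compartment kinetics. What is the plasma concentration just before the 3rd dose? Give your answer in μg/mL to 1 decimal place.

f = (1/2)^(τ/t½) = (1/2)^(61/17) ≈ 0.0831.
C₀ = D/Vd = 775/252 ≈ 3.075 μg/mL.
Before the 3rd dose, 2 doses have been given. Superposition: Cmin = C₀·(f + f²).
≈ 3.075 × (0.0831 + 0.0069) ≈ 3.075 × 0.0900 ≈ 0.277 μg/mL.

0.3 μg/mL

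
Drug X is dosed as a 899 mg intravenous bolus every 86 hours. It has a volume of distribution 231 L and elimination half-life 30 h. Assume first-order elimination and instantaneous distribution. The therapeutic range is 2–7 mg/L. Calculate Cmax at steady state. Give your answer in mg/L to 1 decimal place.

4.5 mg/L

τ/t½ = 86/30 ≈ 2.8667, so fraction remaining f = (1/2)^(86/30) ≈ 0.1371.
At steady state, accumulation factor R = 1/(1 − e^(−kτ)) ≈ 1.1589.
Single-dose peak C₀ = D/Vd = 899/231 ≈ 3.892 mg/L.
Cmax,ss = C₀/(1 − f) ≈ 3.892/0.8629 ≈ 4.510 mg/L.
Peak 4.5 mg/L vs MTC 7 mg/L: below toxic threshold.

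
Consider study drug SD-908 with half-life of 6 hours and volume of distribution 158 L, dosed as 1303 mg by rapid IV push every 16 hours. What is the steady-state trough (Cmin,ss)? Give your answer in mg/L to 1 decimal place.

1.5 mg/L

Over one 16-h interval, 16/6 ≈ 2.6667 half-lives elapse, leaving f ≈ 0.1575 of each dose.
At steady state, accumulation factor R = 1/(1 − e^(−kτ)) ≈ 1.1869.
Each bolus raises the concentration by D/Vd = 1303/158 ≈ 8.247 mg/L.
Cmax,ss = C₀/(1 − f) ≈ 8.247/0.8425 ≈ 9.789 mg/L.
One interval later, Cmin,ss = Cmax,ss·e^(−kτ) ≈ 9.789 × 0.1575 ≈ 1.542 mg/L.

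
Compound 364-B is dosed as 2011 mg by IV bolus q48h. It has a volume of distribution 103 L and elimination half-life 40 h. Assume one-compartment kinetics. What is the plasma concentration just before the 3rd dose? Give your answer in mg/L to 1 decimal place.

12.2 mg/L

f = (1/2)^(τ/t½) = (1/2)^(48/40) ≈ 0.4353.
C₀ = D/Vd = 2011/103 ≈ 19.524 mg/L.
Before the 3rd dose, 2 doses have been given. Superposition: Cmin = C₀·(f + f²).
≈ 19.524 × (0.4353 + 0.1895) ≈ 19.524 × 0.6248 ≈ 12.199 mg/L.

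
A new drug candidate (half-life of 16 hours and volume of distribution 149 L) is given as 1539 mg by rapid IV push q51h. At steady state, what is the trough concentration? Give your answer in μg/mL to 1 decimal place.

1.3 μg/mL

k = ln2/t½ = ln2/16 ≈ 0.043322 h⁻¹; fraction remaining f = e^(−kτ) = e^(−0.043322×51) ≈ 0.1098.
Single-dose peak C₀ = D/Vd = 1539/149 ≈ 10.329 μg/mL.
Steady-state trough Cmin,ss = C₀·f/(1−f) ≈ 10.329 × 0.1098/0.8902 ≈ 1.274 μg/mL.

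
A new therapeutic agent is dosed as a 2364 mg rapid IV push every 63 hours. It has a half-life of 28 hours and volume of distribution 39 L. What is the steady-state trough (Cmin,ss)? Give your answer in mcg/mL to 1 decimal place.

16.1 mcg/mL

τ/t½ = 63/28 ≈ 2.25, so fraction remaining f = (1/2)^(63/28) ≈ 0.2102.
At steady state, accumulation factor R = 1/(1 − e^(−kτ)) ≈ 1.2661.
Single-dose peak C₀ = D/Vd = 2364/39 ≈ 60.615 mcg/mL.
Steady-state peak Cmax,ss = C₀·R ≈ 60.615 × 1.2661 ≈ 76.745 mcg/mL.
One interval later, Cmin,ss = Cmax,ss·e^(−kτ) ≈ 76.745 × 0.2102 ≈ 16.132 mcg/mL.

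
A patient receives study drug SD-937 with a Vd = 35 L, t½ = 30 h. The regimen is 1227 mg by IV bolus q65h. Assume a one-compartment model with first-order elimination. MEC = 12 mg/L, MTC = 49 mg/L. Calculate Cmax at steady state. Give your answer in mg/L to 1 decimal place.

45.1 mg/L

Over one 65-h interval, 65/30 ≈ 2.1667 half-lives elapse, leaving f ≈ 0.2227 of each dose.
At steady state, accumulation factor R = 1/(1 − e^(−kτ)) ≈ 1.2865.
Each bolus raises the concentration by D/Vd = 1227/35 ≈ 35.057 mg/L.
Cmax,ss = C₀/(1 − f) ≈ 35.057/0.7773 ≈ 45.101 mg/L.
Peak 45.1 mg/L vs MTC 49 mg/L: below toxic threshold.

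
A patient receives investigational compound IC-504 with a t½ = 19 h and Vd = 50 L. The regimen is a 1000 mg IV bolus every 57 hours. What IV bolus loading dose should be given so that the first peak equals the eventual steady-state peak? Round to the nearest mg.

f = (1/2)^(57/19) ≈ 0.125000; accumulation ratio R = 1/(1−f) ≈ 1.14286.
Loading dose to hit Cmax,ss on first dose: D_load = D_maint·R ≈ 1000 × 1.14286 ≈ 1142.86 mg.

1143 mg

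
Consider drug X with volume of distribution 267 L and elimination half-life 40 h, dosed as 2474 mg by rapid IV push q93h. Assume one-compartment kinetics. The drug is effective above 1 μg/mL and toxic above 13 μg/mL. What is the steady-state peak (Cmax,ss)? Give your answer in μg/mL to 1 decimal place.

11.6 μg/mL

τ/t½ = 93/40 ≈ 2.325, so fraction remaining f = (1/2)^(93/40) ≈ 0.1996.
At steady state, accumulation factor R = 1/(1 − e^(−kτ)) ≈ 1.2494.
Each bolus raises the concentration by D/Vd = 2474/267 ≈ 9.266 μg/mL.
Cmax,ss = C₀/(1 − f) ≈ 9.266/0.8004 ≈ 11.577 μg/mL.
Peak 11.6 μg/mL vs MTC 13 μg/mL: below toxic threshold.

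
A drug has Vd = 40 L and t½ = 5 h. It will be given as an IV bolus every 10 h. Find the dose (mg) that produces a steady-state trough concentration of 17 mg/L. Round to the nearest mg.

τ/t½ = 10/5 ≈ 2, so f = (1/2)^(10/5) ≈ 0.250000.
Cmin,ss = (D/Vd)·f/(1−f), so D = Cmin,ss·Vd·(1−f)/f.
D = 17 × 40 × (1−f)/f ≈ 17 × 40 × 3.00000 ≈ 2040.00 mg.

2040 mg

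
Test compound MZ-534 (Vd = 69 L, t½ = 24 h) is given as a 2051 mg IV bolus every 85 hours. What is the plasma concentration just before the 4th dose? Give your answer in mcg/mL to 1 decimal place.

2.8 mcg/mL

f = (1/2)^(τ/t½) = (1/2)^(85/24) ≈ 0.0859.
C₀ = D/Vd = 2051/69 ≈ 29.725 mcg/mL.
Before the 4th dose, 3 doses have been given. Superposition: Cmin = C₀·(f + f² + … + f^3).
≈ 29.725 × (0.0859 + 0.0074 + 0.0006) ≈ 29.725 × 0.0939 ≈ 2.791 mcg/mL.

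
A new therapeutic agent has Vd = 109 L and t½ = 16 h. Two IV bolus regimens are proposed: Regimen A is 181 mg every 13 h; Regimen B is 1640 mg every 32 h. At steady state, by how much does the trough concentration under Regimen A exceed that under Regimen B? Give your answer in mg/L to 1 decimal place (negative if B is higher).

-2.8 mg/L

Regimen A: f = (1/2)^(13/16) ≈ 0.5694; Cmin,ss = (181/109)·f/(1−f) ≈ 2.196 mg/L.
Regimen B: f = (1/2)^(32/16) ≈ 0.2500; Cmin,ss = (1640/109)·f/(1−f) ≈ 5.015 mg/L.
Difference ≈ 2.196 − 5.015 ≈ -2.819 mg/L.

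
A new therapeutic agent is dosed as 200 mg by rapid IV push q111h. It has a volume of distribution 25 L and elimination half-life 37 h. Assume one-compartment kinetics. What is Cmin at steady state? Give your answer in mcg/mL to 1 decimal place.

1.1 mcg/mL

The dosing interval is 3 half-lives, so f = 2^(−3) = 0.125.
Accumulation ratio R = 1/(1 − f) = 1/0.875 = 8/7.
Single-dose peak C₀ = D/Vd = 200/25 = 8 mcg/mL.
Steady-state peak Cmax,ss = C₀·R = 8 × 8/7 ≈ 9.143 mcg/mL.
Steady-state trough Cmin,ss = Cmax,ss·f ≈ 9.143 × 0.125 ≈ 1.143 mcg/mL.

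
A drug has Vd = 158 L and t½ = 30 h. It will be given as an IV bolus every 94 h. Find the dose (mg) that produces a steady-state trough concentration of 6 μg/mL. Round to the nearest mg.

7370 mg

τ/t½ = 94/30 ≈ 3.1333, so f = (1/2)^(94/30) ≈ 0.113965.
Cmin,ss = (D/Vd)·f/(1−f), so D = Cmin,ss·Vd·(1−f)/f.
D = 6 × 158 × (1−f)/f ≈ 6 × 158 × 7.77462 ≈ 7370.34 mg.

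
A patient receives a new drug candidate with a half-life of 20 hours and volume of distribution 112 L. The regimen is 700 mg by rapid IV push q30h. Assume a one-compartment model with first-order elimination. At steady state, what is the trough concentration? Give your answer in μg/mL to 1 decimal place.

Over one 30-h interval, 30/20 ≈ 1.5 half-lives elapse, leaving f ≈ 0.3536 of each dose.
Each bolus raises the concentration by D/Vd = 700/112 ≈ 6.250 μg/mL.
Steady-state trough Cmin,ss = C₀·f/(1−f) ≈ 6.250 × 0.3536/0.6464 ≈ 3.419 μg/mL.

3.4 μg/mL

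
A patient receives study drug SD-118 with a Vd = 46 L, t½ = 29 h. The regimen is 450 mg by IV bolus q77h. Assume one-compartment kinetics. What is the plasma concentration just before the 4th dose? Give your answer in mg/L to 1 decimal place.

1.8 mg/L

f = (1/2)^(τ/t½) = (1/2)^(77/29) ≈ 0.1587.
C₀ = D/Vd = 450/46 ≈ 9.783 mg/L.
Before the 4th dose, 3 doses have been given. Superposition: Cmin = C₀·(f + f² + … + f^3).
≈ 9.783 × (0.1587 + 0.0252 + 0.0040) ≈ 9.783 × 0.1879 ≈ 1.838 mg/L.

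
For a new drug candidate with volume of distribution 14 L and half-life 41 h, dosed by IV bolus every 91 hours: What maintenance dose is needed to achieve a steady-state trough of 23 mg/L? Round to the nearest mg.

τ/t½ = 91/41 ≈ 2.2195, so f = (1/2)^(91/41) ≈ 0.214714.
Cmin,ss = (D/Vd)·f/(1−f), so D = Cmin,ss·Vd·(1−f)/f.
D = 23 × 14 × (1−f)/f ≈ 23 × 14 × 3.65736 ≈ 1177.67 mg.

1178 mg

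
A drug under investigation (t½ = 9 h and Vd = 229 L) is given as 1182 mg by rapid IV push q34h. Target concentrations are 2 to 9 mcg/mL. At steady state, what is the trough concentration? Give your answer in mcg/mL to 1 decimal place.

0.4 mcg/mL

Over one 34-h interval, 34/9 ≈ 3.7778 half-lives elapse, leaving f ≈ 0.0729 of each dose.
At steady state, accumulation factor R = 1/(1 − e^(−kτ)) ≈ 1.0786.
Single-dose peak C₀ = D/Vd = 1182/229 ≈ 5.162 mcg/mL.
Cmax,ss = C₀/(1 − f) ≈ 5.162/0.9271 ≈ 5.568 mcg/mL.
Steady-state trough Cmin,ss = Cmax,ss·f ≈ 5.568 × 0.0729 ≈ 0.406 mcg/mL.
Trough 0.4 mcg/mL vs MEC 2 mcg/mL: subtherapeutic.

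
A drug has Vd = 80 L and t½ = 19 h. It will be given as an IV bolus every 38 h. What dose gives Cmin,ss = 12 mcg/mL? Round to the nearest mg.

τ/t½ = 38/19 ≈ 2, so f = (1/2)^(38/19) ≈ 0.250000.
Cmin,ss = (D/Vd)·f/(1−f), so D = Cmin,ss·Vd·(1−f)/f.
D = 12 × 80 × (1−f)/f ≈ 12 × 80 × 3.00000 ≈ 2880.00 mg.

2880 mg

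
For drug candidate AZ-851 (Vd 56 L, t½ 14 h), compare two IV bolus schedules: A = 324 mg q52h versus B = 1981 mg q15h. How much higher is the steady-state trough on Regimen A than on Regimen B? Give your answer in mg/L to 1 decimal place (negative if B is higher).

-31.6 mg/L

Regimen A: f = (1/2)^(52/14) ≈ 0.0762; Cmin,ss = (324/56)·f/(1−f) ≈ 0.477 mg/L.
Regimen B: f = (1/2)^(15/14) ≈ 0.4758; Cmin,ss = (1981/56)·f/(1−f) ≈ 32.109 mg/L.
Difference ≈ 0.477 − 32.109 ≈ -31.632 mg/L.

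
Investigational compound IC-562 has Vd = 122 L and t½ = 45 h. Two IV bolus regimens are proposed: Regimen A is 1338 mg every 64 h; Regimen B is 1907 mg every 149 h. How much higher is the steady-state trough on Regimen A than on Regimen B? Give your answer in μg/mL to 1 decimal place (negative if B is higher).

4.8 μg/mL

Regimen A: f = (1/2)^(64/45) ≈ 0.3731; Cmin,ss = (1338/122)·f/(1−f) ≈ 6.527 μg/mL.
Regimen B: f = (1/2)^(149/45) ≈ 0.1008; Cmin,ss = (1907/122)·f/(1−f) ≈ 1.752 μg/mL.
Difference ≈ 6.527 − 1.752 ≈ 4.775 μg/mL.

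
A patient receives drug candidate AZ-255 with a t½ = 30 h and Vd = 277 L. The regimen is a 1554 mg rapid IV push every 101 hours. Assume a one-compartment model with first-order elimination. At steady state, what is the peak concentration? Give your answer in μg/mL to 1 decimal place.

6.2 μg/mL

k = ln2/t½ = ln2/30 ≈ 0.023105 h⁻¹; fraction remaining f = e^(−kτ) = e^(−0.023105×101) ≈ 0.0969.
At steady state, accumulation factor R = 1/(1 − e^(−kτ)) ≈ 1.1073.
Each bolus raises the concentration by D/Vd = 1554/277 ≈ 5.610 μg/mL.
Steady-state peak Cmax,ss = C₀·R ≈ 5.610 × 1.1073 ≈ 6.212 μg/mL.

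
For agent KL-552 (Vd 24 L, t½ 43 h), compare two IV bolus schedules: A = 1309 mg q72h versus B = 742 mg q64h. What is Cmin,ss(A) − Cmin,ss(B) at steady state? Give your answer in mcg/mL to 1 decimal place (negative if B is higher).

7.8 mcg/mL

Regimen A: f = (1/2)^(72/43) ≈ 0.3133; Cmin,ss = (1309/24)·f/(1−f) ≈ 24.884 mcg/mL.
Regimen B: f = (1/2)^(64/43) ≈ 0.3564; Cmin,ss = (742/24)·f/(1−f) ≈ 17.120 mcg/mL.
Difference ≈ 24.884 − 17.120 ≈ 7.764 mcg/mL.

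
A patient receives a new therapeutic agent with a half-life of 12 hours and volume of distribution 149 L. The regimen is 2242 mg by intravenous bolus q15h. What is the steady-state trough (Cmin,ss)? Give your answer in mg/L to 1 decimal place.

10.9 mg/L

τ/t½ = 15/12 ≈ 1.25, so fraction remaining f = (1/2)^(15/12) ≈ 0.4204.
Accumulation ratio R = 1/(1 − f) ≈ 1/0.5796 ≈ 1.7253.
Single-dose peak C₀ = D/Vd = 2242/149 ≈ 15.047 mg/L.
Cmax,ss = C₀/(1 − f) ≈ 15.047/0.5796 ≈ 25.961 mg/L.
One interval later, Cmin,ss = Cmax,ss·e^(−kτ) ≈ 25.961 × 0.4204 ≈ 10.914 mg/L.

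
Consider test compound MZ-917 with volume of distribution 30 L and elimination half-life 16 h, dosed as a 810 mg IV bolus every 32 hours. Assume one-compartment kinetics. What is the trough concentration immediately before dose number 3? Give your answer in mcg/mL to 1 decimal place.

f = (1/2)^(τ/t½) = (1/2)^(32/16) ≈ 0.2500.
C₀ = D/Vd = 810/30 ≈ 27.000 mcg/mL.
Before the 3rd dose, 2 doses have been given. Superposition: Cmin = C₀·(f + f²).
≈ 27.000 × (0.2500 + 0.0625) ≈ 27.000 × 0.3125 ≈ 8.438 mcg/mL.

8.4 mcg/mL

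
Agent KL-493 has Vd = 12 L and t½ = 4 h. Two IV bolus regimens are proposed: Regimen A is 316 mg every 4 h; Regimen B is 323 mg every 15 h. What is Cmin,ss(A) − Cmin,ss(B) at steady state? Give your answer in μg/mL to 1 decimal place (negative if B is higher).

Regimen A: f = (1/2)^(4/4) ≈ 0.5000; Cmin,ss = (316/12)·f/(1−f) ≈ 26.333 μg/mL.
Regimen B: f = (1/2)^(15/4) ≈ 0.0743; Cmin,ss = (323/12)·f/(1−f) ≈ 2.160 μg/mL.
Difference ≈ 26.333 − 2.160 ≈ 24.173 μg/mL.

24.2 μg/mL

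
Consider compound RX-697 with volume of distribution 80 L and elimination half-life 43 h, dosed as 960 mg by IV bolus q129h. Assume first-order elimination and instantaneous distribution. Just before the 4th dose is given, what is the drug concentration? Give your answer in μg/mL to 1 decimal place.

1.7 μg/mL

f = (1/2)^(τ/t½) = (1/2)^(129/43) ≈ 0.1250.
C₀ = D/Vd = 960/80 ≈ 12.000 μg/mL.
Before the 4th dose, 3 doses have been given. Superposition: Cmin = C₀·(f + f² + … + f^3).
≈ 12.000 × (0.1250 + 0.0156 + 0.0020) ≈ 12.000 × 0.1426 ≈ 1.711 μg/mL.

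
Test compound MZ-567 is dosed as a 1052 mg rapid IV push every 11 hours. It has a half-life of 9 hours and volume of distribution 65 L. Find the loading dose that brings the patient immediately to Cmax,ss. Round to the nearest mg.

1841 mg

f = (1/2)^(11/9) ≈ 0.428622; accumulation ratio R = 1/(1−f) ≈ 1.75015.
Loading dose to hit Cmax,ss on first dose: D_load = D_maint·R ≈ 1052 × 1.75015 ≈ 1841.16 mg.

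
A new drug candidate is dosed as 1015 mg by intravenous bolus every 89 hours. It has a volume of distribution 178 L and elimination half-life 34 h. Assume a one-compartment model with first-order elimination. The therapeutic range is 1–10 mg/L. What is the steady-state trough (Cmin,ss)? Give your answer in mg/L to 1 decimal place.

1.1 mg/L

Over one 89-h interval, 89/34 ≈ 2.6176 half-lives elapse, leaving f ≈ 0.1629 of each dose.
At steady state, accumulation factor R = 1/(1 − e^(−kτ)) ≈ 1.1946.
Single-dose peak C₀ = D/Vd = 1015/178 ≈ 5.702 mg/L.
Steady-state peak Cmax,ss = C₀·R ≈ 5.702 × 1.1946 ≈ 6.812 mg/L.
One interval later, Cmin,ss = Cmax,ss·e^(−kτ) ≈ 6.812 × 0.1629 ≈ 1.110 mg/L.
Trough 1.1 mg/L vs MEC 1 mg/L: adequate.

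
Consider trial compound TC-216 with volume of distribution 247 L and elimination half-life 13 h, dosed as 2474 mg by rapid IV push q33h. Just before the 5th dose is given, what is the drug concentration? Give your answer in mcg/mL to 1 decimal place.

f = (1/2)^(τ/t½) = (1/2)^(33/13) ≈ 0.1721.
C₀ = D/Vd = 2474/247 ≈ 10.016 mcg/mL.
Before the 5th dose, 4 doses have been given. Superposition: Cmin = C₀·(f + f² + … + f^4).
≈ 10.016 × (0.1721 + 0.0296 + 0.0051 + 0.0009) ≈ 10.016 × 0.2077 ≈ 2.080 mcg/mL.

2.1 mcg/mL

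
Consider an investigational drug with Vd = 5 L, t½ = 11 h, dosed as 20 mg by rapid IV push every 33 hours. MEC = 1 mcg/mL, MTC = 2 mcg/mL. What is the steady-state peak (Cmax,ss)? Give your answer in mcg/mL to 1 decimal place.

4.6 mcg/mL

The dosing interval is 3 half-lives, so f = 2^(−3) = 0.125.
At steady state, R = 1/(1 − 0.125) = 8/7.
Single-dose peak C₀ = D/Vd = 20/5 = 4 mcg/mL.
Steady-state peak Cmax,ss = C₀·R = 4 × 8/7 ≈ 4.571 mcg/mL.
Peak 4.6 mcg/mL vs MTC 2 mcg/mL: exceeds toxic threshold.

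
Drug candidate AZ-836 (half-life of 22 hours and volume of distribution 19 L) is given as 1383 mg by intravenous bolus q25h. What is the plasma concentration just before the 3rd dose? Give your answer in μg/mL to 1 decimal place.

48.2 μg/mL

f = (1/2)^(τ/t½) = (1/2)^(25/22) ≈ 0.4549.
C₀ = D/Vd = 1383/19 ≈ 72.789 μg/mL.
Before the 3rd dose, 2 doses have been given. Superposition: Cmin = C₀·(f + f²).
≈ 72.789 × (0.4549 + 0.2069) ≈ 72.789 × 0.6618 ≈ 48.172 μg/mL.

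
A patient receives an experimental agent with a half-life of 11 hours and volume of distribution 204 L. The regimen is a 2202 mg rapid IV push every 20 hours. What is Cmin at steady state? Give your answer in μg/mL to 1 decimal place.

4.3 μg/mL

k = ln2/t½ = ln2/11 ≈ 0.063013 h⁻¹; fraction remaining f = e^(−kτ) = e^(−0.063013×20) ≈ 0.2836.
Single-dose peak C₀ = D/Vd = 2202/204 ≈ 10.794 μg/mL.
Steady-state trough Cmin,ss = C₀·f/(1−f) ≈ 10.794 × 0.2836/0.7164 ≈ 4.273 μg/mL.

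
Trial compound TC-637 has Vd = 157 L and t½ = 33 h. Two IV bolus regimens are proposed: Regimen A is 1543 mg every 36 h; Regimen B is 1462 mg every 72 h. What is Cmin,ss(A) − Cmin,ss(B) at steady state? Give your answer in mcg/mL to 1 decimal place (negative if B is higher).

Regimen A: f = (1/2)^(36/33) ≈ 0.4695; Cmin,ss = (1543/157)·f/(1−f) ≈ 8.698 mcg/mL.
Regimen B: f = (1/2)^(72/33) ≈ 0.2204; Cmin,ss = (1462/157)·f/(1−f) ≈ 2.633 mcg/mL.
Difference ≈ 8.698 − 2.633 ≈ 6.065 mcg/mL.

6.1 mcg/mL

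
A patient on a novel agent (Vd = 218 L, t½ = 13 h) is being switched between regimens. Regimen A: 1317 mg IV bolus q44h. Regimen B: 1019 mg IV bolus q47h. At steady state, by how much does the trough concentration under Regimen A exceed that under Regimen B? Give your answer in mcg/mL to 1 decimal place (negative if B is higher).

Regimen A: f = (1/2)^(44/13) ≈ 0.0957; Cmin,ss = (1317/218)·f/(1−f) ≈ 0.639 mcg/mL.
Regimen B: f = (1/2)^(47/13) ≈ 0.0816; Cmin,ss = (1019/218)·f/(1−f) ≈ 0.415 mcg/mL.
Difference ≈ 0.639 − 0.415 ≈ 0.224 mcg/mL.

0.2 mcg/mL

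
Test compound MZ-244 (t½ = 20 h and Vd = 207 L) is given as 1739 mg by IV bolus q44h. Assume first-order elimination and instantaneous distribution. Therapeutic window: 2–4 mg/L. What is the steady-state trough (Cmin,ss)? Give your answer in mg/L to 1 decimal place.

2.3 mg/L

k = ln2/t½ = ln2/20 ≈ 0.034657 h⁻¹; fraction remaining f = e^(−kτ) = e^(−0.034657×44) ≈ 0.2176.
Each bolus raises the concentration by D/Vd = 1739/207 ≈ 8.401 mg/L.
Steady-state trough Cmin,ss = C₀·f/(1−f) ≈ 8.401 × 0.2176/0.7824 ≈ 2.336 mg/L.
Trough 2.3 mg/L vs MEC 2 mg/L: adequate.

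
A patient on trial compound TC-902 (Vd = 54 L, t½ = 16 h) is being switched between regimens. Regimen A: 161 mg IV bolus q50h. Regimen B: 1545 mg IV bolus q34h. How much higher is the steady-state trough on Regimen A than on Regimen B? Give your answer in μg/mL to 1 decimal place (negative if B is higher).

-8.1 μg/mL

Regimen A: f = (1/2)^(50/16) ≈ 0.1146; Cmin,ss = (161/54)·f/(1−f) ≈ 0.386 μg/mL.
Regimen B: f = (1/2)^(34/16) ≈ 0.2293; Cmin,ss = (1545/54)·f/(1−f) ≈ 8.512 μg/mL.
Difference ≈ 0.386 − 8.512 ≈ -8.126 μg/mL.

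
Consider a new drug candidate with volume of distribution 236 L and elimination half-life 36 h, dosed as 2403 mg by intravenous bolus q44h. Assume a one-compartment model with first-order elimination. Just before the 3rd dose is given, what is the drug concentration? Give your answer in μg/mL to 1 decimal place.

6.2 μg/mL

f = (1/2)^(τ/t½) = (1/2)^(44/36) ≈ 0.4286.
C₀ = D/Vd = 2403/236 ≈ 10.182 μg/mL.
Before the 3rd dose, 2 doses have been given. Superposition: Cmin = C₀·(f + f²).
≈ 10.182 × (0.4286 + 0.1837) ≈ 10.182 × 0.6123 ≈ 6.234 μg/mL.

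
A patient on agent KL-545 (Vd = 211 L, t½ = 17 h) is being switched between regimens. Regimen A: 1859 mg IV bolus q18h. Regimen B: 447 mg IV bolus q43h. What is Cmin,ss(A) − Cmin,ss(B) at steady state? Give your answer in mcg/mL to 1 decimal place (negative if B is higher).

Regimen A: f = (1/2)^(18/17) ≈ 0.4800; Cmin,ss = (1859/211)·f/(1−f) ≈ 8.133 mcg/mL.
Regimen B: f = (1/2)^(43/17) ≈ 0.1732; Cmin,ss = (447/211)·f/(1−f) ≈ 0.444 mcg/mL.
Difference ≈ 8.133 − 0.444 ≈ 7.689 mcg/mL.

7.7 mcg/mL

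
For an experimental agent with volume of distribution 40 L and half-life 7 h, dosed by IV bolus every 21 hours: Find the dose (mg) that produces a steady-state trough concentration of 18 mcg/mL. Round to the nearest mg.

5040 mg

τ/t½ = 21/7 ≈ 3, so f = (1/2)^(21/7) ≈ 0.125000.
Cmin,ss = (D/Vd)·f/(1−f), so D = Cmin,ss·Vd·(1−f)/f.
D = 18 × 40 × (1−f)/f ≈ 18 × 40 × 7.00000 ≈ 5040.00 mg.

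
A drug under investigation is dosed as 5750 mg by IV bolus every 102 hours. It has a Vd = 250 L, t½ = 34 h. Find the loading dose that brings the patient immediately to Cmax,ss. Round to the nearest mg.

f = (1/2)^(102/34) ≈ 0.125000; accumulation ratio R = 1/(1−f) ≈ 1.14286.
Loading dose to hit Cmax,ss on first dose: D_load = D_maint·R ≈ 5750 × 1.14286 ≈ 6571.44 mg.

6571 mg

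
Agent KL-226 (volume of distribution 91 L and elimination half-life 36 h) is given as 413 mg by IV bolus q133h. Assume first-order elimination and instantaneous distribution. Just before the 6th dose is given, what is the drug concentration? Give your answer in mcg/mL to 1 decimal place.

f = (1/2)^(τ/t½) = (1/2)^(133/36) ≈ 0.0772.
C₀ = D/Vd = 413/91 ≈ 4.538 mcg/mL.
Before the 6th dose, 5 doses have been given. Superposition: Cmin = C₀·(f + f² + … + f^5).
≈ 4.538 × (0.0772 + 0.0060 + 0.0005 + 0.0000 + 0.0000) ≈ 4.538 × 0.0837 ≈ 0.380 mcg/mL.

0.4 mcg/mL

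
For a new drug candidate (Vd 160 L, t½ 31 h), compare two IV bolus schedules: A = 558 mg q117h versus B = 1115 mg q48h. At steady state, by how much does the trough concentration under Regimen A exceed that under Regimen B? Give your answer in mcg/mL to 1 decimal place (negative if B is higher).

Regimen A: f = (1/2)^(117/31) ≈ 0.0731; Cmin,ss = (558/160)·f/(1−f) ≈ 0.275 mcg/mL.
Regimen B: f = (1/2)^(48/31) ≈ 0.3419; Cmin,ss = (1115/160)·f/(1−f) ≈ 3.620 mcg/mL.
Difference ≈ 0.275 − 3.620 ≈ -3.345 mcg/mL.

-3.3 mcg/mL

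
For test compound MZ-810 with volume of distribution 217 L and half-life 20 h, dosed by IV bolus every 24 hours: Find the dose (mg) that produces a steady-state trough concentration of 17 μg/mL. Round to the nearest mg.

τ/t½ = 24/20 ≈ 1.2, so f = (1/2)^(24/20) ≈ 0.435275.
Cmin,ss = (D/Vd)·f/(1−f), so D = Cmin,ss·Vd·(1−f)/f.
D = 17 × 217 × (1−f)/f ≈ 17 × 217 × 1.29740 ≈ 4786.11 mg.

4786 mg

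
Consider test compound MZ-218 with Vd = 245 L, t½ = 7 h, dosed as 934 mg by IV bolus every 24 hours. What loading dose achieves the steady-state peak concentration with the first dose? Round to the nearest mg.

f = (1/2)^(24/7) ≈ 0.092875; accumulation ratio R = 1/(1−f) ≈ 1.10238.
Loading dose to hit Cmax,ss on first dose: D_load = D_maint·R ≈ 934 × 1.10238 ≈ 1029.62 mg.

1030 mg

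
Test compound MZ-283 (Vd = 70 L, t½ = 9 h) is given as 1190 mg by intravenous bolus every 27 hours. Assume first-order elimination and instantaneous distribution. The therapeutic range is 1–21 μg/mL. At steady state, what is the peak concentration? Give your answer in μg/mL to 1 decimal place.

The dosing interval is 3 half-lives, so f = 2^(−3) = 0.125.
At steady state, R = 1/(1 − 0.125) = 8/7.
Single-dose peak C₀ = D/Vd = 1190/70 = 17 μg/mL.
Steady-state peak Cmax,ss = C₀·R = 17 × 8/7 ≈ 19.429 μg/mL.
Peak 19.4 μg/mL vs MTC 21 μg/mL: below toxic threshold.

19.4 μg/mL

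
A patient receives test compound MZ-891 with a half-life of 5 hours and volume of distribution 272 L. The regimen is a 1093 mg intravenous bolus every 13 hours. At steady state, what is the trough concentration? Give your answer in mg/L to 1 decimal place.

Over one 13-h interval, 13/5 ≈ 2.6 half-lives elapse, leaving f ≈ 0.1649 of each dose.
Each bolus raises the concentration by D/Vd = 1093/272 ≈ 4.018 mg/L.
Steady-state trough Cmin,ss = C₀·f/(1−f) ≈ 4.018 × 0.1649/0.8351 ≈ 0.793 mg/L.

0.8 mg/L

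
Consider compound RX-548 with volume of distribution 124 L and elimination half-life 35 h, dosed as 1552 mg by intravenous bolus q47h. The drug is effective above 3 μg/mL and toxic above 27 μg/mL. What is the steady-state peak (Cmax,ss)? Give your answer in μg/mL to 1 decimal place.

τ/t½ = 47/35 ≈ 1.3429, so fraction remaining f = (1/2)^(47/35) ≈ 0.3942.
Accumulation ratio R = 1/(1 − f) ≈ 1/0.6058 ≈ 1.6507.
Each bolus raises the concentration by D/Vd = 1552/124 ≈ 12.516 μg/mL.
Steady-state peak Cmax,ss = C₀·R ≈ 12.516 × 1.6507 ≈ 20.660 μg/mL.
Peak 20.7 μg/mL vs MTC 27 μg/mL: below toxic threshold.

20.7 μg/mL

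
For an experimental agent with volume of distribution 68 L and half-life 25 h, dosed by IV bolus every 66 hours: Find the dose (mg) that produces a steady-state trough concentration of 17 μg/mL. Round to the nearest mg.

τ/t½ = 66/25 ≈ 2.64, so f = (1/2)^(66/25) ≈ 0.160428.
Cmin,ss = (D/Vd)·f/(1−f), so D = Cmin,ss·Vd·(1−f)/f.
D = 17 × 68 × (1−f)/f ≈ 17 × 68 × 5.23333 ≈ 6049.73 mg.

6050 mg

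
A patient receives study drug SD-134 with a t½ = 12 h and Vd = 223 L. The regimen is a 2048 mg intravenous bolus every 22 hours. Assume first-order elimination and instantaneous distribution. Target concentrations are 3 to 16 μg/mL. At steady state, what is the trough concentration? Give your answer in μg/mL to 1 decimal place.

τ/t½ = 22/12 ≈ 1.8333, so fraction remaining f = (1/2)^(22/12) ≈ 0.2806.
Accumulation ratio R = 1/(1 − f) ≈ 1/0.7194 ≈ 1.3900.
Single-dose peak C₀ = D/Vd = 2048/223 ≈ 9.184 μg/mL.
Cmax,ss = C₀/(1 − f) ≈ 9.184/0.7194 ≈ 12.766 μg/mL.
One interval later, Cmin,ss = Cmax,ss·e^(−kτ) ≈ 12.766 × 0.2806 ≈ 3.582 μg/mL.
Trough 3.6 μg/mL vs MEC 3 μg/mL: adequate.

3.6 μg/mL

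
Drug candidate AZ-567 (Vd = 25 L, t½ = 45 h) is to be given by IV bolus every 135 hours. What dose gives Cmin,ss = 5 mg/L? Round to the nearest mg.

875 mg

τ/t½ = 135/45 ≈ 3, so f = (1/2)^(135/45) ≈ 0.125000.
Cmin,ss = (D/Vd)·f/(1−f), so D = Cmin,ss·Vd·(1−f)/f.
D = 5 × 25 × (1−f)/f ≈ 5 × 25 × 7.00000 ≈ 875.00 mg.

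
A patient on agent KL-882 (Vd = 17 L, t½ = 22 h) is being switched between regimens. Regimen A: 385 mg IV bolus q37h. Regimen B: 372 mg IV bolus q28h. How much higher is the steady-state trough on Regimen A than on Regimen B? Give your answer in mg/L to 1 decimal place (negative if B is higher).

Regimen A: f = (1/2)^(37/22) ≈ 0.3117; Cmin,ss = (385/17)·f/(1−f) ≈ 10.256 mg/L.
Regimen B: f = (1/2)^(28/22) ≈ 0.4139; Cmin,ss = (372/17)·f/(1−f) ≈ 15.453 mg/L.
Difference ≈ 10.256 − 15.453 ≈ -5.197 mg/L.

-5.2 mg/L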